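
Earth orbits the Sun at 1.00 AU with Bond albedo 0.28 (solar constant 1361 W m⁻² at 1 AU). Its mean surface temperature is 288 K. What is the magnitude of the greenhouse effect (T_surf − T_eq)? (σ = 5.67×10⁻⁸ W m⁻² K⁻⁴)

S = 1361/1.00² = 1361 W m⁻².
T_eq = [S(1−A)/(4σ)]^(1/4) = [1361×0.72/(4×5.67×10⁻⁸)]^(1/4) = 256.4 K.
ΔT = T_surf − T_eq = 288 − 256.4.

ΔT ≈ 31.6 K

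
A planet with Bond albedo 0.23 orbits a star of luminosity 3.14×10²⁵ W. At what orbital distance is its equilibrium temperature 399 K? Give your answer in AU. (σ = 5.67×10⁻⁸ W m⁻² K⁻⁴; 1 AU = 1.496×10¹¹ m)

From T_eq⁴ = L(1−A)/(16πσd²): d = √[L(1−A)/(16πσT_eq⁴)].
d = √[3.14×10²⁵ × 0.77 / (16π × 5.67×10⁻⁸ × (399)⁴)] = 1.83×10¹⁰ m = 0.122 AU.

d ≈ 0.122 AU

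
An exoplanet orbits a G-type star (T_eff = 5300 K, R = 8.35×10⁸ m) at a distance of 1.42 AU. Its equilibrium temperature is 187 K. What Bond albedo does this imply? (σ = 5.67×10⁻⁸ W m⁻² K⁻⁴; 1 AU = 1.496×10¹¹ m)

A ≈ 0.60

d = 1.42 AU = 2.12×10¹¹ m.
L = 4πR_⋆²σT_⋆⁴ = 4π(8.35×10⁸)² × 5.67×10⁻⁸ × (5300)⁴ = 3.92×10²⁶ W.
S = L/(4πd²) = 691 W m⁻².
From T_eq⁴ = S(1−A)/(4σ): 1−A = 4σT_eq⁴/S.
1−A = 4 × 5.67×10⁻⁸ × (187)⁴ / 691 = 0.401.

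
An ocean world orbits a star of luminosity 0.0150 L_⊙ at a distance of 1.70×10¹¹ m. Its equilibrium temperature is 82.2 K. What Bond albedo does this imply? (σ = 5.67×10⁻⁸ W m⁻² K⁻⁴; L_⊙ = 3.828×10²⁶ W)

L = 0.0150 × 3.828×10²⁶ = 5.74×10²⁴ W.
Flux: S = L/(4πd²) = 5.74×10²⁴/(4π×(1.70×10¹¹)²) = 15.8 W m⁻².
From T_eq⁴ = S(1−A)/(4σ): 1−A = 4σT_eq⁴/S.
1−A = 4 × 5.67×10⁻⁸ × (82.2)⁴ / 15.8 = 0.655.

A ≈ 0.35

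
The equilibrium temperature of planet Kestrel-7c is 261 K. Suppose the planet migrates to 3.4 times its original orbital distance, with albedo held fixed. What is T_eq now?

T_eq ≈ 142 K

T_eq ∝ L^(1/4) · d^(−1/2).
T′ = 261 / 3.4^(1/2) = 142 K.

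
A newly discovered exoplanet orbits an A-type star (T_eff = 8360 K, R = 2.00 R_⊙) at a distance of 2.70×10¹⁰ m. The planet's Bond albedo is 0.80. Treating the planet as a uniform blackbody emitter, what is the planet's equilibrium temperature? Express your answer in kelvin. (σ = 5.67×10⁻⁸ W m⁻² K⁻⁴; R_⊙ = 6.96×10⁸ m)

T_eq ≈ 898 K

R_⋆ = 2.00 × 6.96×10⁸ = 1.39×10⁹ m.
L = 4πR_⋆²σT_⋆⁴ = 4π(1.39×10⁹)² × 5.67×10⁻⁸ × (8360)⁴ = 6.74×10²⁷ W.
S = L/(4πd²) = 7.36×10⁵ W m⁻².
Energy balance: absorbed = emitted ⇒ πR²·S(1−A) = 4πR²·σT_eq⁴, so T_eq⁴ = S(1−A)/(4σ).
T_eq = [7.36×10⁵ × 0.20 / (4 × 5.67×10⁻⁸)]^(1/4) = (6.49×10¹¹)^(1/4) = 898 K.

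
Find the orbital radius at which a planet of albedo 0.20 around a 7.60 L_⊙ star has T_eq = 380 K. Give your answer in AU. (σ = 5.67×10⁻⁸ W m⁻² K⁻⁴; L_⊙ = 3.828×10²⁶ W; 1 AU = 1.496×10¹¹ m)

d ≈ 1.32 AU

L = 7.60 × 3.828×10²⁶ = 2.91×10²⁷ W.
From T_eq⁴ = L(1−A)/(16πσd²): d = √[L(1−A)/(16πσT_eq⁴)].
d = √[2.91×10²⁷ × 0.80 / (16π × 5.67×10⁻⁸ × (380)⁴)] = 1.98×10¹¹ m = 1.32 AU.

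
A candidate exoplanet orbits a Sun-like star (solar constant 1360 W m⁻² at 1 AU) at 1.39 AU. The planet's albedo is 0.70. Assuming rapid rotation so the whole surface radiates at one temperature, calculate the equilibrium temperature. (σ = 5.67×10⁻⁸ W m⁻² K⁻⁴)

T_eq ≈ 175 K

Flux at 1.39 AU: S = 1360/1.39² = 704 W m⁻².
Energy balance: absorbed = emitted ⇒ πR²·S(1−A) = 4πR²·σT_eq⁴, so T_eq⁴ = S(1−A)/(4σ).
T_eq = [704 × 0.30 / (4 × 5.67×10⁻⁸)]^(1/4) = (9.31×10⁸)^(1/4) = 175 K.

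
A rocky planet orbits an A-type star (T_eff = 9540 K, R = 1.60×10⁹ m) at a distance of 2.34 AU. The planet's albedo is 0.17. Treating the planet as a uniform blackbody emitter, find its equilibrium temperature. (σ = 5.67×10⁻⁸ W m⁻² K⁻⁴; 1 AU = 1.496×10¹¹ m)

d = 2.34 AU = 3.50×10¹¹ m.
L = 4πR_⋆²σT_⋆⁴ = 4π(1.60×10⁹)² × 5.67×10⁻⁸ × (9540)⁴ = 1.51×10²⁸ W.
S = L/(4πd²) = 9810 W m⁻².
Energy balance: absorbed = emitted ⇒ πR²·S(1−A) = 4πR²·σT_eq⁴, so T_eq⁴ = S(1−A)/(4σ).
T_eq = [9810 × 0.83 / (4 × 5.67×10⁻⁸)]^(1/4) = (3.59×10¹⁰)^(1/4) = 435 K.

T_eq ≈ 435 K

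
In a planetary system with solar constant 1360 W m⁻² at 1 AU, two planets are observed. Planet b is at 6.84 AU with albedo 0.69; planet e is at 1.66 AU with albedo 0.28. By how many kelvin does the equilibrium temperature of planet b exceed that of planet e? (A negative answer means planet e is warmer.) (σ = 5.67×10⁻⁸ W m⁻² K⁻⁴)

T_eq = [S₀(1−A)/(4σd²)]^(1/4), so T ∝ (1−A)^(1/4) / √d.
T₁ = [1360×0.31/(4×5.67×10⁻⁸×6.84²)]^(1/4) = 79.39 K.
T₂ = [1360×0.72/(4×5.67×10⁻⁸×1.66²)]^(1/4) = 198.95 K.

ΔT ≈ -119.6 K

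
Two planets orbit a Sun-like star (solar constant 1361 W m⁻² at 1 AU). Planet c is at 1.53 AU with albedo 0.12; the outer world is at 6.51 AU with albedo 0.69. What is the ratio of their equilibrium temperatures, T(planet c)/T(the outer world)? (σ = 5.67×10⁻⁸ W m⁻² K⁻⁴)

T₁/T₂ ≈ 2.677

T_eq = [S₀(1−A)/(4σd²)]^(1/4), so T ∝ (1−A)^(1/4) / √d.
T₁ = [1361×0.88/(4×5.67×10⁻⁸×1.53²)]^(1/4) = 217.94 K.
T₂ = [1361×0.31/(4×5.67×10⁻⁸×6.51²)]^(1/4) = 81.40 K.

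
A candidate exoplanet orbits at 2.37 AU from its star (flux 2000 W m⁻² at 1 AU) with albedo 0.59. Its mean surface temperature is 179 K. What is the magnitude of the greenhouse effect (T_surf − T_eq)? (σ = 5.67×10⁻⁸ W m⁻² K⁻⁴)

ΔT ≈ 19.7 K

S = 2000/2.37² = 356.1 W m⁻².
T_eq = [S(1−A)/(4σ)]^(1/4) = [356.1×0.41/(4×5.67×10⁻⁸)]^(1/4) = 159.3 K.
ΔT = T_surf − T_eq = 179 − 159.3.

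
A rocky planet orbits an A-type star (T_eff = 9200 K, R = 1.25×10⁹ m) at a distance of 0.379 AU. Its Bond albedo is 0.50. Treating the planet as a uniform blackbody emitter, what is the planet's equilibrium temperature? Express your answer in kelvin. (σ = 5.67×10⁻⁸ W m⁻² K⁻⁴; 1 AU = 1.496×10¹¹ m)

d = 0.379 AU = 5.67×10¹⁰ m.
L = 4πR_⋆²σT_⋆⁴ = 4π(1.25×10⁹)² × 5.67×10⁻⁸ × (9200)⁴ = 7.98×10²⁷ W.
S = L/(4πd²) = 1.97×10⁵ W m⁻².
Energy balance: absorbed = emitted ⇒ πR²·S(1−A) = 4πR²·σT_eq⁴, so T_eq⁴ = S(1−A)/(4σ).
T_eq = [1.97×10⁵ × 0.50 / (4 × 5.67×10⁻⁸)]^(1/4) = (4.35×10¹¹)^(1/4) = 812 K.

T_eq ≈ 812 K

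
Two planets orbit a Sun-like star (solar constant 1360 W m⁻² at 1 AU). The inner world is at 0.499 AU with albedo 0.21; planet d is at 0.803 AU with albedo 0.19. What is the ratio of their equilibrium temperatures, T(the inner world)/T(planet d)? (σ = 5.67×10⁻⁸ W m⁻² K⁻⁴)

T₁/T₂ ≈ 1.261

T_eq = [S₀(1−A)/(4σd²)]^(1/4), so T ∝ (1−A)^(1/4) / √d.
T₁ = [1360×0.79/(4×5.67×10⁻⁸×0.499²)]^(1/4) = 371.39 K.
T₂ = [1360×0.81/(4×5.67×10⁻⁸×0.803²)]^(1/4) = 294.60 K.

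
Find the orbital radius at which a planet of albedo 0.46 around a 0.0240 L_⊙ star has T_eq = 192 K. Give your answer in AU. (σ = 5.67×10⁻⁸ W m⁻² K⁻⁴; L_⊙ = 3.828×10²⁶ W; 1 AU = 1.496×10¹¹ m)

L = 0.0240 × 3.828×10²⁶ = 9.19×10²⁴ W.
From T_eq⁴ = L(1−A)/(16πσd²): d = √[L(1−A)/(16πσT_eq⁴)].
d = √[9.19×10²⁴ × 0.54 / (16π × 5.67×10⁻⁸ × (192)⁴)] = 3.58×10¹⁰ m = 0.239 AU.

d ≈ 0.239 AU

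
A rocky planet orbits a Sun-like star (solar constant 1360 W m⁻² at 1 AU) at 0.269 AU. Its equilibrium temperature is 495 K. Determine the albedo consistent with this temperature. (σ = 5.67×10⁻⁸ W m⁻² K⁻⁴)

A ≈ 0.28

Flux at 0.269 AU: S = 1360/0.269² = 1.88×10⁴ W m⁻².
From T_eq⁴ = S(1−A)/(4σ): 1−A = 4σT_eq⁴/S.
1−A = 4 × 5.67×10⁻⁸ × (495)⁴ / 1.88×10⁴ = 0.724.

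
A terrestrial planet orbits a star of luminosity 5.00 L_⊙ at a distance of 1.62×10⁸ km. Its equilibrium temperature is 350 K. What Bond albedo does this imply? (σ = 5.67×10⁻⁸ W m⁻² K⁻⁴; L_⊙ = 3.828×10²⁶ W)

d = 1.62×10⁸ km = 1.62×10¹¹ m.
L = 5.00 × 3.828×10²⁶ = 1.91×10²⁷ W.
Flux: S = L/(4πd²) = 1.91×10²⁷/(4π×(1.62×10¹¹)²) = 5800 W m⁻².
From T_eq⁴ = S(1−A)/(4σ): 1−A = 4σT_eq⁴/S.
1−A = 4 × 5.67×10⁻⁸ × (350)⁴ / 5800 = 0.586.

A ≈ 0.41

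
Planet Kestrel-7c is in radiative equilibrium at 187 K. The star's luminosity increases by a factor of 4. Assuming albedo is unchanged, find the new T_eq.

T_eq ∝ L^(1/4) · d^(−1/2).
T′ = 187 × 4^(1/4) = 264 K.

T_eq ≈ 264 K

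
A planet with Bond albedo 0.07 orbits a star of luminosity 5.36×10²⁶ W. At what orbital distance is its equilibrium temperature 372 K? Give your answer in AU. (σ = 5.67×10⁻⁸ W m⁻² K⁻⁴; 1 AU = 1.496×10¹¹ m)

d ≈ 0.639 AU

From T_eq⁴ = L(1−A)/(16πσd²): d = √[L(1−A)/(16πσT_eq⁴)].
d = √[5.36×10²⁶ × 0.93 / (16π × 5.67×10⁻⁸ × (372)⁴)] = 9.56×10¹⁰ m = 0.639 AU.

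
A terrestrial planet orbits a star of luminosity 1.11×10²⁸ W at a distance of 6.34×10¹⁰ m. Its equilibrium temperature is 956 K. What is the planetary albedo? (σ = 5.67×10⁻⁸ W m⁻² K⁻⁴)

A ≈ 0.14

Flux: S = L/(4πd²) = 1.11×10²⁸/(4π×(6.34×10¹⁰)²) = 2.20×10⁵ W m⁻².
From T_eq⁴ = S(1−A)/(4σ): 1−A = 4σT_eq⁴/S.
1−A = 4 × 5.67×10⁻⁸ × (956)⁴ / 2.20×10⁵ = 0.862.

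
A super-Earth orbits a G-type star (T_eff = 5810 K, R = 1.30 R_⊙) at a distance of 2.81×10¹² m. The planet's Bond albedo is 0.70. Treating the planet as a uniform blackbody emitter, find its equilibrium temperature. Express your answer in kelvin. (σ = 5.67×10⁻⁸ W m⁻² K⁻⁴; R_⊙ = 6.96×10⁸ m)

T_eq ≈ 54.6 K

R_⋆ = 1.30 × 6.96×10⁸ = 9.05×10⁸ m.
L = 4πR_⋆²σT_⋆⁴ = 4π(9.05×10⁸)² × 5.67×10⁻⁸ × (5810)⁴ = 6.65×10²⁶ W.
S = L/(4πd²) = 6.70 W m⁻².
Energy balance: absorbed = emitted ⇒ πR²·S(1−A) = 4πR²·σT_eq⁴, so T_eq⁴ = S(1−A)/(4σ).
T_eq = [6.70 × 0.30 / (4 × 5.67×10⁻⁸)]^(1/4) = (8.86×10⁶)^(1/4) = 54.6 K.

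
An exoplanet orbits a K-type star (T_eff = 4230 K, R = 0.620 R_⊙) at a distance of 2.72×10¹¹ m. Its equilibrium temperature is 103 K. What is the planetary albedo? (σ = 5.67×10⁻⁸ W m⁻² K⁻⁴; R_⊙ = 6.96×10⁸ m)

A ≈ 0.44

R_⋆ = 0.620 × 6.96×10⁸ = 4.32×10⁸ m.
L = 4πR_⋆²σT_⋆⁴ = 4π(4.32×10⁸)² × 5.67×10⁻⁸ × (4230)⁴ = 4.25×10²⁵ W.
S = L/(4πd²) = 45.7 W m⁻².
From T_eq⁴ = S(1−A)/(4σ): 1−A = 4σT_eq⁴/S.
1−A = 4 × 5.67×10⁻⁸ × (103)⁴ / 45.7 = 0.559.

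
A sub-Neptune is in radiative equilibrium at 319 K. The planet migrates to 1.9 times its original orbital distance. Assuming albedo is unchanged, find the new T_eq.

T_eq ∝ L^(1/4) · d^(−1/2).
T′ = 319 / 1.9^(1/2) = 231 K.

T_eq ≈ 231 K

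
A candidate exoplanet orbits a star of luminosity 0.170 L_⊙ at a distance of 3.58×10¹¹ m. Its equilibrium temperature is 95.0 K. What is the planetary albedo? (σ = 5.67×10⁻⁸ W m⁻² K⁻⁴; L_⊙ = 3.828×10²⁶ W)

A ≈ 0.54

L = 0.170 × 3.828×10²⁶ = 6.51×10²⁵ W.
Flux: S = L/(4πd²) = 6.51×10²⁵/(4π×(3.58×10¹¹)²) = 40.4 W m⁻².
From T_eq⁴ = S(1−A)/(4σ): 1−A = 4σT_eq⁴/S.
1−A = 4 × 5.67×10⁻⁸ × (95.0)⁴ / 40.4 = 0.457.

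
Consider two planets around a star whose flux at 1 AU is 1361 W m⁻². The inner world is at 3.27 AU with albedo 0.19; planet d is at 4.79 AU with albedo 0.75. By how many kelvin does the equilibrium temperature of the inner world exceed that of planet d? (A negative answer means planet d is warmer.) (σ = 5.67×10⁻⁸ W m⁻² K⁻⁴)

ΔT ≈ 56.1 K

T_eq = [S₀(1−A)/(4σd²)]^(1/4), so T ∝ (1−A)^(1/4) / √d.
T₁ = [1361×0.81/(4×5.67×10⁻⁸×3.27²)]^(1/4) = 146.02 K.
T₂ = [1361×0.25/(4×5.67×10⁻⁸×4.79²)]^(1/4) = 89.92 K.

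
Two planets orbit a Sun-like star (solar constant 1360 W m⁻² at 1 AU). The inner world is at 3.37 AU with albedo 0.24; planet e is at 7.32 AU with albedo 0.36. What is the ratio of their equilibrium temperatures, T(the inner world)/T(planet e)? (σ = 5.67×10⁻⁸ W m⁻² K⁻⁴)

T_eq = [S₀(1−A)/(4σd²)]^(1/4), so T ∝ (1−A)^(1/4) / √d.
T₁ = [1360×0.76/(4×5.67×10⁻⁸×3.37²)]^(1/4) = 141.53 K.
T₂ = [1360×0.64/(4×5.67×10⁻⁸×7.32²)]^(1/4) = 91.99 K.

T₁/T₂ ≈ 1.539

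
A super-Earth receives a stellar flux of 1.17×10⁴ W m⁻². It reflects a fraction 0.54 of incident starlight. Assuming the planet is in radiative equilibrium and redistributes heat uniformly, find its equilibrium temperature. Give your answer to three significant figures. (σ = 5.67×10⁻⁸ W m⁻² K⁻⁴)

Energy balance: absorbed = emitted ⇒ πR²·S(1−A) = 4πR²·σT_eq⁴, so T_eq⁴ = S(1−A)/(4σ).
T_eq = [1.17×10⁴ × 0.46 / (4 × 5.67×10⁻⁸)]^(1/4) = (2.37×10¹⁰)^(1/4) = 392 K.

T_eq ≈ 392 K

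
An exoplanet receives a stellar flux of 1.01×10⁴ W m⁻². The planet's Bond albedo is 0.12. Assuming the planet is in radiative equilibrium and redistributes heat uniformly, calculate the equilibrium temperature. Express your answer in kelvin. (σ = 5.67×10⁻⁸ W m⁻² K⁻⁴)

Energy balance: absorbed = emitted ⇒ πR²·S(1−A) = 4πR²·σT_eq⁴, so T_eq⁴ = S(1−A)/(4σ).
T_eq = [1.01×10⁴ × 0.88 / (4 × 5.67×10⁻⁸)]^(1/4) = (3.92×10¹⁰)^(1/4) = 445 K.

T_eq ≈ 445 K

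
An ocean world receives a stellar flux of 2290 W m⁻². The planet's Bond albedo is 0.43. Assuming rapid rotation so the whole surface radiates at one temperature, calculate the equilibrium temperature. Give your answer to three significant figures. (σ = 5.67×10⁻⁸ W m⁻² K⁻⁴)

Energy balance: absorbed = emitted ⇒ πR²·S(1−A) = 4πR²·σT_eq⁴, so T_eq⁴ = S(1−A)/(4σ).
T_eq = [2290 × 0.57 / (4 × 5.67×10⁻⁸)]^(1/4) = (5.76×10⁹)^(1/4) = 275 K.

T_eq ≈ 275 K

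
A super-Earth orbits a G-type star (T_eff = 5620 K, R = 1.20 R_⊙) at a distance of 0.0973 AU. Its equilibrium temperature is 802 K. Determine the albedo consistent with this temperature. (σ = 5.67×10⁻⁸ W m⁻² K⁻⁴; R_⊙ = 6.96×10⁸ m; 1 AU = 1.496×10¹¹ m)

A ≈ 0.50

R_⋆ = 1.20 × 6.96×10⁸ = 8.35×10⁸ m.
d = 0.0973 AU = 1.46×10¹⁰ m.
L = 4πR_⋆²σT_⋆⁴ = 4π(8.35×10⁸)² × 5.67×10⁻⁸ × (5620)⁴ = 4.96×10²⁶ W.
S = L/(4πd²) = 1.86×10⁵ W m⁻².
From T_eq⁴ = S(1−A)/(4σ): 1−A = 4σT_eq⁴/S.
1−A = 4 × 5.67×10⁻⁸ × (802)⁴ / 1.86×10⁵ = 0.504.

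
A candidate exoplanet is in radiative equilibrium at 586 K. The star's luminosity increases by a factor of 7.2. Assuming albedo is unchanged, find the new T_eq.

T_eq ≈ 960 K

T_eq ∝ L^(1/4) · d^(−1/2).
T′ = 586 × 7.2^(1/4) = 960 K.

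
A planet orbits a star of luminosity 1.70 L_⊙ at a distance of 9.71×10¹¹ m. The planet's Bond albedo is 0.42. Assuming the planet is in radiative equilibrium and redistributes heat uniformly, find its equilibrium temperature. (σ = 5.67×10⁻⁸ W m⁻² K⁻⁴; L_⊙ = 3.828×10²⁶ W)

T_eq ≈ 109 K

L = 1.70 × 3.828×10²⁶ = 6.51×10²⁶ W.
Flux: S = L/(4πd²) = 6.51×10²⁶/(4π×(9.71×10¹¹)²) = 54.9 W m⁻².
Energy balance: absorbed = emitted ⇒ πR²·S(1−A) = 4πR²·σT_eq⁴, so T_eq⁴ = S(1−A)/(4σ).
T_eq = [54.9 × 0.58 / (4 × 5.67×10⁻⁸)]^(1/4) = (1.40×10⁸)^(1/4) = 109 K.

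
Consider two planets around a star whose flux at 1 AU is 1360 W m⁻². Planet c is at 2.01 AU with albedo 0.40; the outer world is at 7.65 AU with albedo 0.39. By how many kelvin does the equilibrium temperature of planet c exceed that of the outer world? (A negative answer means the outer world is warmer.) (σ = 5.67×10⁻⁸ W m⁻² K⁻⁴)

T_eq = [S₀(1−A)/(4σd²)]^(1/4), so T ∝ (1−A)^(1/4) / √d.
T₁ = [1360×0.60/(4×5.67×10⁻⁸×2.01²)]^(1/4) = 172.75 K.
T₂ = [1360×0.61/(4×5.67×10⁻⁸×7.65²)]^(1/4) = 88.92 K.

ΔT ≈ 83.8 K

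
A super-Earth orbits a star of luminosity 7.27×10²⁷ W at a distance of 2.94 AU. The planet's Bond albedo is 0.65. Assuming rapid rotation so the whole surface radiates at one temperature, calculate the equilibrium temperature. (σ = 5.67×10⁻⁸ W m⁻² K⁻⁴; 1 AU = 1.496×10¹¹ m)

d = 2.94 AU = 4.40×10¹¹ m.
Flux: S = L/(4πd²) = 7.27×10²⁷/(4π×(4.40×10¹¹)²) = 2990 W m⁻².
Energy balance: absorbed = emitted ⇒ πR²·S(1−A) = 4πR²·σT_eq⁴, so T_eq⁴ = S(1−A)/(4σ).
T_eq = [2990 × 0.35 / (4 × 5.67×10⁻⁸)]^(1/4) = (4.62×10⁹)^(1/4) = 261 K.

T_eq ≈ 261 K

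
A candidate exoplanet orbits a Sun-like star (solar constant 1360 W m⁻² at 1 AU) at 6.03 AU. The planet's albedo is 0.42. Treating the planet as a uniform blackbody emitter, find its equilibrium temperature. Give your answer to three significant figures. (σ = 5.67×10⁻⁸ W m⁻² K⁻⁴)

Flux at 6.03 AU: S = 1360/6.03² = 37.4 W m⁻².
Energy balance: absorbed = emitted ⇒ πR²·S(1−A) = 4πR²·σT_eq⁴, so T_eq⁴ = S(1−A)/(4σ).
T_eq = [37.4 × 0.58 / (4 × 5.67×10⁻⁸)]^(1/4) = (9.57×10⁷)^(1/4) = 98.9 K.

T_eq ≈ 98.9 K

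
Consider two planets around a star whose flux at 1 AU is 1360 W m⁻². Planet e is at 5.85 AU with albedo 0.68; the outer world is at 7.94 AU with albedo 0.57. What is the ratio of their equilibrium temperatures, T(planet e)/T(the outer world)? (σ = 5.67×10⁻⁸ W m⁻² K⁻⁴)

T_eq = [S₀(1−A)/(4σd²)]^(1/4), so T ∝ (1−A)^(1/4) / √d.
T₁ = [1360×0.32/(4×5.67×10⁻⁸×5.85²)]^(1/4) = 86.53 K.
T₂ = [1360×0.43/(4×5.67×10⁻⁸×7.94²)]^(1/4) = 79.97 K.

T₁/T₂ ≈ 1.082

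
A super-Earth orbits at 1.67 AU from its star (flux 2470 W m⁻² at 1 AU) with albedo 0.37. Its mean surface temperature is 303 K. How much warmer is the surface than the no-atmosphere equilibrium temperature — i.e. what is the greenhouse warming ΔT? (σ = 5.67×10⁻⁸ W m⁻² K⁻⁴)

S = 2470/1.67² = 885.7 W m⁻².
T_eq = [S(1−A)/(4σ)]^(1/4) = [885.7×0.63/(4×5.67×10⁻⁸)]^(1/4) = 222.7 K.
ΔT = T_surf − T_eq = 303 − 222.7.

ΔT ≈ 80.3 K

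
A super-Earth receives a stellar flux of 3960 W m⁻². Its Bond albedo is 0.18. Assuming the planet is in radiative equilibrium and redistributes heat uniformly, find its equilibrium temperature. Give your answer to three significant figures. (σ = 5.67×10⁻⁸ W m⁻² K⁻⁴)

Energy balance: absorbed = emitted ⇒ πR²·S(1−A) = 4πR²·σT_eq⁴, so T_eq⁴ = S(1−A)/(4σ).
T_eq = [3960 × 0.82 / (4 × 5.67×10⁻⁸)]^(1/4) = (1.43×10¹⁰)^(1/4) = 346 K.

T_eq ≈ 346 K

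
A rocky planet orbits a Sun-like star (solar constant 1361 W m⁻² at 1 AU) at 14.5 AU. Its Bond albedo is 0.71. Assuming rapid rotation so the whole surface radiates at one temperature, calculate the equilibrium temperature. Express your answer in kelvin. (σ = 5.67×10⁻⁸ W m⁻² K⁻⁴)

T_eq ≈ 53.6 K

Flux at 14.5 AU: S = 1361/14.5² = 6.47 W m⁻².
Energy balance: absorbed = emitted ⇒ πR²·S(1−A) = 4πR²·σT_eq⁴, so T_eq⁴ = S(1−A)/(4σ).
T_eq = [6.47 × 0.29 / (4 × 5.67×10⁻⁸)]^(1/4) = (8.28×10⁶)^(1/4) = 53.6 K.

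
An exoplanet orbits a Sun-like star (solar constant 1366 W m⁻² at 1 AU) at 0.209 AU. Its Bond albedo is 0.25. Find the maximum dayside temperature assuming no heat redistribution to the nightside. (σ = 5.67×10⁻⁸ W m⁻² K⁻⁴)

T_ss ≈ 802 K

Flux at 0.209 AU: S = 1366/0.209² = 3.13×10⁴ W m⁻².
With no redistribution each surface element balances locally: S(1−A) = σT⁴.
T = [3.13×10⁴ × 0.75 / 5.67×10⁻⁸]^(1/4) = (4.14×10¹¹)^(1/4) = 802 K.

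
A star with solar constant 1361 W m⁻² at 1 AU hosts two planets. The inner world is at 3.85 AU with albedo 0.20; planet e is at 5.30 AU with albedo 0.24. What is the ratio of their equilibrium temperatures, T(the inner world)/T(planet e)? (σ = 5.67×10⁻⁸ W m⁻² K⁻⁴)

T₁/T₂ ≈ 1.188

T_eq = [S₀(1−A)/(4σd²)]^(1/4), so T ∝ (1−A)^(1/4) / √d.
T₁ = [1361×0.80/(4×5.67×10⁻⁸×3.85²)]^(1/4) = 134.15 K.
T₂ = [1361×0.76/(4×5.67×10⁻⁸×5.30²)]^(1/4) = 112.88 K.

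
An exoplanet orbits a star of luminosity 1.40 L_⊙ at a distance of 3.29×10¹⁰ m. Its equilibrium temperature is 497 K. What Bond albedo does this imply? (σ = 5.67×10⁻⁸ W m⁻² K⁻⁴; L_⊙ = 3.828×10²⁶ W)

A ≈ 0.65

L = 1.40 × 3.828×10²⁶ = 5.36×10²⁶ W.
Flux: S = L/(4πd²) = 5.36×10²⁶/(4π×(3.29×10¹⁰)²) = 3.94×10⁴ W m⁻².
From T_eq⁴ = S(1−A)/(4σ): 1−A = 4σT_eq⁴/S.
1−A = 4 × 5.67×10⁻⁸ × (497)⁴ / 3.94×10⁴ = 0.351.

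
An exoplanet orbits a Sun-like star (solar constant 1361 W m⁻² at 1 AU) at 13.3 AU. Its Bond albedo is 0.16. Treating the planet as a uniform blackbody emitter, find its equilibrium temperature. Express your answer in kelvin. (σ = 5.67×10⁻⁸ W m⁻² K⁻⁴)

Flux at 13.3 AU: S = 1361/13.3² = 7.69 W m⁻².
Energy balance: absorbed = emitted ⇒ πR²·S(1−A) = 4πR²·σT_eq⁴, so T_eq⁴ = S(1−A)/(4σ).
T_eq = [7.69 × 0.84 / (4 × 5.67×10⁻⁸)]^(1/4) = (2.85×10⁷)^(1/4) = 73.1 K.

T_eq ≈ 73.1 K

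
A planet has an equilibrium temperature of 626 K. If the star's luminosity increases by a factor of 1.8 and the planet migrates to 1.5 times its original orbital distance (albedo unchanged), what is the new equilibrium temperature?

T_eq ≈ 592 K

T_eq ∝ L^(1/4) · d^(−1/2).
T′ = 626 × 1.8^(1/4) / 1.5^(1/2) = 592 K.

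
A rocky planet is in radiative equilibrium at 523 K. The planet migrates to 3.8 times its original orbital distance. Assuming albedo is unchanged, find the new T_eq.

T_eq ≈ 268 K

T_eq ∝ L^(1/4) · d^(−1/2).
T′ = 523 / 3.8^(1/2) = 268 K.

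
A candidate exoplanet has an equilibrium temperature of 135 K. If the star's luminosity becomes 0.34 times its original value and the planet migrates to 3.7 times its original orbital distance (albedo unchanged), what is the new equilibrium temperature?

T_eq ≈ 53.6 K

T_eq ∝ L^(1/4) · d^(−1/2).
T′ = 135 × 0.34^(1/4) / 3.7^(1/2) = 53.6 K.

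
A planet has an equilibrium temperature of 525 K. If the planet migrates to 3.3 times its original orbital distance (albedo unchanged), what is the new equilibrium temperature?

T_eq ≈ 289 K

T_eq ∝ L^(1/4) · d^(−1/2).
T′ = 525 / 3.3^(1/2) = 289 K.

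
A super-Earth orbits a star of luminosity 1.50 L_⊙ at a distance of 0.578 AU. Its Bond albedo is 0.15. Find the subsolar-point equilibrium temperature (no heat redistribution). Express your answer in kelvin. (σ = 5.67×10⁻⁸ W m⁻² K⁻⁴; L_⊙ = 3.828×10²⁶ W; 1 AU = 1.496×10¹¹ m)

T_ss ≈ 550 K

d = 0.578 AU = 8.65×10¹⁰ m.
L = 1.50 × 3.828×10²⁶ = 5.74×10²⁶ W.
Flux: S = L/(4πd²) = 5.74×10²⁶/(4π×(8.65×10¹⁰)²) = 6110 W m⁻².
At the subsolar point the surface absorbs S(1−A) and emits σT⁴ per unit area — no factor of 4, since only the local patch is in balance.
T = [6110 × 0.85 / 5.67×10⁻⁸]^(1/4) = (9.16×10¹⁰)^(1/4) = 550 K.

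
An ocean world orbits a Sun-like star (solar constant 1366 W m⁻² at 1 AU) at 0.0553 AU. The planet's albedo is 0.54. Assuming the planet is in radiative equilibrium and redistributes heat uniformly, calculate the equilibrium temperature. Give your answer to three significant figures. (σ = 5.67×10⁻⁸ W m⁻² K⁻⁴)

T_eq ≈ 976 K

Flux at 0.0553 AU: S = 1366/0.0553² = 4.47×10⁵ W m⁻².
Energy balance: absorbed = emitted ⇒ πR²·S(1−A) = 4πR²·σT_eq⁴, so T_eq⁴ = S(1−A)/(4σ).
T_eq = [4.47×10⁵ × 0.46 / (4 × 5.67×10⁻⁸)]^(1/4) = (9.06×10¹¹)^(1/4) = 976 K.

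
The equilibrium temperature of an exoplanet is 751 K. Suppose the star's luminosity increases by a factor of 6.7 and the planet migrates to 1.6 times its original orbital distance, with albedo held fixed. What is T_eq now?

T_eq ∝ L^(1/4) · d^(−1/2).
T′ = 751 × 6.7^(1/4) / 1.6^(1/2) = 955 K.

T_eq ≈ 955 K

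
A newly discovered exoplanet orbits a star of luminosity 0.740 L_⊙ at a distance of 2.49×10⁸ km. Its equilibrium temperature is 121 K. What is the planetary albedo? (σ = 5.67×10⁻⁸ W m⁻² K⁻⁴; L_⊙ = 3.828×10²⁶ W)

A ≈ 0.87

d = 2.49×10⁸ km = 2.49×10¹¹ m.
L = 0.740 × 3.828×10²⁶ = 2.83×10²⁶ W.
Flux: S = L/(4πd²) = 2.83×10²⁶/(4π×(2.49×10¹¹)²) = 364 W m⁻².
From T_eq⁴ = S(1−A)/(4σ): 1−A = 4σT_eq⁴/S.
1−A = 4 × 5.67×10⁻⁸ × (121)⁴ / 364 = 0.134.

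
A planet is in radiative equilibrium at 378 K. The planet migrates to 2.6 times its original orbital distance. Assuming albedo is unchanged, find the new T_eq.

T_eq ≈ 234 K

T_eq ∝ L^(1/4) · d^(−1/2).
T′ = 378 / 2.6^(1/2) = 234 K.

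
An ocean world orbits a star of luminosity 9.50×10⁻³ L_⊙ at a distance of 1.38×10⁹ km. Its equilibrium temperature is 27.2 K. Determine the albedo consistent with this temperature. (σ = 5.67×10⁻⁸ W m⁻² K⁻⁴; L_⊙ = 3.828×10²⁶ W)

d = 1.38×10⁹ km = 1.38×10¹² m.
L = 9.50×10⁻³ × 3.828×10²⁶ = 3.64×10²⁴ W.
Flux: S = L/(4πd²) = 3.64×10²⁴/(4π×(1.38×10¹²)²) = 0.152 W m⁻².
From T_eq⁴ = S(1−A)/(4σ): 1−A = 4σT_eq⁴/S.
1−A = 4 × 5.67×10⁻⁸ × (27.2)⁴ / 0.152 = 0.817.

A ≈ 0.18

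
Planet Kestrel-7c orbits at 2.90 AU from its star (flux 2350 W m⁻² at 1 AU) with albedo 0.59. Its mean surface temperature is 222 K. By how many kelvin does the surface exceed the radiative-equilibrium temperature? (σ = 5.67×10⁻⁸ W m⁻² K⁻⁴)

S = 2350/2.90² = 279.4 W m⁻².
T_eq = [S(1−A)/(4σ)]^(1/4) = [279.4×0.41/(4×5.67×10⁻⁸)]^(1/4) = 149.9 K.
ΔT = T_surf − T_eq = 222 − 149.9.

ΔT ≈ 72.1 K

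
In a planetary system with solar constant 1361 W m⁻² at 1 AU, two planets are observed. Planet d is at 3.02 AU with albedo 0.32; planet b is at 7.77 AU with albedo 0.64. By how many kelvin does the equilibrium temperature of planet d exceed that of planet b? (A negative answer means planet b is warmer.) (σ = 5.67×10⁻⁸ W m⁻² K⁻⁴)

T_eq = [S₀(1−A)/(4σd²)]^(1/4), so T ∝ (1−A)^(1/4) / √d.
T₁ = [1361×0.68/(4×5.67×10⁻⁸×3.02²)]^(1/4) = 145.44 K.
T₂ = [1361×0.36/(4×5.67×10⁻⁸×7.77²)]^(1/4) = 77.34 K.

ΔT ≈ 68.1 K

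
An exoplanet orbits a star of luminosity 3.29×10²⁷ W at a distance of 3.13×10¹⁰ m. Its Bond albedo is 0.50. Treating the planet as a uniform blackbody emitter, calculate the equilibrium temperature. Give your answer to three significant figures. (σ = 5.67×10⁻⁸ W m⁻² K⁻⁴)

Flux: S = L/(4πd²) = 3.29×10²⁷/(4π×(3.13×10¹⁰)²) = 2.67×10⁵ W m⁻².
Energy balance: absorbed = emitted ⇒ πR²·S(1−A) = 4πR²·σT_eq⁴, so T_eq⁴ = S(1−A)/(4σ).
T_eq = [2.67×10⁵ × 0.50 / (4 × 5.67×10⁻⁸)]^(1/4) = (5.89×10¹¹)^(1/4) = 876 K.

T_eq ≈ 876 K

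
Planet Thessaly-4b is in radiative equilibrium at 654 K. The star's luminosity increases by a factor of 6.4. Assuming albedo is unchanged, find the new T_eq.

T_eq ∝ L^(1/4) · d^(−1/2).
T′ = 654 × 6.4^(1/4) = 1040 K.

T_eq ≈ 1040 K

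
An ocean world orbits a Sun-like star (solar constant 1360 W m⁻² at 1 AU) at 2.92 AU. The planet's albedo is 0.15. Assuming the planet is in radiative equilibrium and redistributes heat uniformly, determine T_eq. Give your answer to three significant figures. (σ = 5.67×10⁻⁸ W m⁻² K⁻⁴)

T_eq ≈ 156 K

Flux at 2.92 AU: S = 1360/2.92² = 160 W m⁻².
Energy balance: absorbed = emitted ⇒ πR²·S(1−A) = 4πR²·σT_eq⁴, so T_eq⁴ = S(1−A)/(4σ).
T_eq = [160 × 0.85 / (4 × 5.67×10⁻⁸)]^(1/4) = (5.98×10⁸)^(1/4) = 156 K.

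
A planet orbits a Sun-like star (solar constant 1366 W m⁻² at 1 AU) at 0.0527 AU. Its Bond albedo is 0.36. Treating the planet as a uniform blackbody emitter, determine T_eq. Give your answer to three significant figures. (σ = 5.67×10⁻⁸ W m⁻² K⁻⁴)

T_eq ≈ 1090 K

Flux at 0.0527 AU: S = 1366/0.0527² = 4.92×10⁵ W m⁻².
Energy balance: absorbed = emitted ⇒ πR²·S(1−A) = 4πR²·σT_eq⁴, so T_eq⁴ = S(1−A)/(4σ).
T_eq = [4.92×10⁵ × 0.64 / (4 × 5.67×10⁻⁸)]^(1/4) = (1.39×10¹²)^(1/4) = 1090 K.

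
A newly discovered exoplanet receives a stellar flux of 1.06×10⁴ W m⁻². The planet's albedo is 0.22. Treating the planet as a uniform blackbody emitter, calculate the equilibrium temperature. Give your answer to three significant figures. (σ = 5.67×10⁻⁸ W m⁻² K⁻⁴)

T_eq ≈ 437 K

Energy balance: absorbed = emitted ⇒ πR²·S(1−A) = 4πR²·σT_eq⁴, so T_eq⁴ = S(1−A)/(4σ).
T_eq = [1.06×10⁴ × 0.78 / (4 × 5.67×10⁻⁸)]^(1/4) = (3.65×10¹⁰)^(1/4) = 437 K.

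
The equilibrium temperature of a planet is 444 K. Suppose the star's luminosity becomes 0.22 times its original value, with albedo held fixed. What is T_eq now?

T_eq ≈ 304 K

T_eq ∝ L^(1/4) · d^(−1/2).
T′ = 444 × 0.22^(1/4) = 304 K.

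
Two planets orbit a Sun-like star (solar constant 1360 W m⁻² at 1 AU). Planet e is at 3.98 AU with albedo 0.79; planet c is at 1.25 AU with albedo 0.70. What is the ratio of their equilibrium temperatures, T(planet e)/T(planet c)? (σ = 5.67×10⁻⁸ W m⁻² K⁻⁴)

T_eq = [S₀(1−A)/(4σd²)]^(1/4), so T ∝ (1−A)^(1/4) / √d.
T₁ = [1360×0.21/(4×5.67×10⁻⁸×3.98²)]^(1/4) = 94.43 K.
T₂ = [1360×0.30/(4×5.67×10⁻⁸×1.25²)]^(1/4) = 184.20 K.

T₁/T₂ ≈ 0.513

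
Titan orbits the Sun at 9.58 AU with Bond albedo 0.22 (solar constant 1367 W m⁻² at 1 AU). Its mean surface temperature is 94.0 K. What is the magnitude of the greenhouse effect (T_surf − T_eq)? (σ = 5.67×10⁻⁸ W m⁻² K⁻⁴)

ΔT ≈ 9.4 K

S = 1367/9.58² = 14.89 W m⁻².
T_eq = [S(1−A)/(4σ)]^(1/4) = [14.89×0.78/(4×5.67×10⁻⁸)]^(1/4) = 84.6 K.
ΔT = T_surf − T_eq = 94 − 84.6.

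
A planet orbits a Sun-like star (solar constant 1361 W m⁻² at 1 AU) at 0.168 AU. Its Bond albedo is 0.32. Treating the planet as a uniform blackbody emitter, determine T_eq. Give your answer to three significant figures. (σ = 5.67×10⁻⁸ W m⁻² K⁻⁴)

Flux at 0.168 AU: S = 1361/0.168² = 4.82×10⁴ W m⁻².
Energy balance: absorbed = emitted ⇒ πR²·S(1−A) = 4πR²·σT_eq⁴, so T_eq⁴ = S(1−A)/(4σ).
T_eq = [4.82×10⁴ × 0.68 / (4 × 5.67×10⁻⁸)]^(1/4) = (1.45×10¹¹)^(1/4) = 617 K.

T_eq ≈ 617 K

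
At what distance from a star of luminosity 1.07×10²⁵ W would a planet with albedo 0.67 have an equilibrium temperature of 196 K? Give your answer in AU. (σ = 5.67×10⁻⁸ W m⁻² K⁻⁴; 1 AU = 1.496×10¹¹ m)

d ≈ 0.194 AU

From T_eq⁴ = L(1−A)/(16πσd²): d = √[L(1−A)/(16πσT_eq⁴)].
d = √[1.07×10²⁵ × 0.33 / (16π × 5.67×10⁻⁸ × (196)⁴)] = 2.90×10¹⁰ m = 0.194 AU.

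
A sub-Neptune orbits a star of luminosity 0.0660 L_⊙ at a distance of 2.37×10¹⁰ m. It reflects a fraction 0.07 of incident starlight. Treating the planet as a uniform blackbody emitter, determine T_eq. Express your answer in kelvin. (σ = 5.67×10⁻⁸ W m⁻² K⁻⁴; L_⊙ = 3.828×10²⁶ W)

L = 0.0660 × 3.828×10²⁶ = 2.53×10²⁵ W.
Flux: S = L/(4πd²) = 2.53×10²⁵/(4π×(2.37×10¹⁰)²) = 3580 W m⁻².
Energy balance: absorbed = emitted ⇒ πR²·S(1−A) = 4πR²·σT_eq⁴, so T_eq⁴ = S(1−A)/(4σ).
T_eq = [3580 × 0.93 / (4 × 5.67×10⁻⁸)]^(1/4) = (1.47×10¹⁰)^(1/4) = 348 K.

T_eq ≈ 348 K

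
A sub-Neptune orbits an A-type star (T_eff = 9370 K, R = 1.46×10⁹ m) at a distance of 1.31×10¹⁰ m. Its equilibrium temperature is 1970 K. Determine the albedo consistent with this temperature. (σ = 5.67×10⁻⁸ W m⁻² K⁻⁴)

A ≈ 0.37

L = 4πR_⋆²σT_⋆⁴ = 4π(1.46×10⁹)² × 5.67×10⁻⁸ × (9370)⁴ = 1.17×10²⁸ W.
S = L/(4πd²) = 5.43×10⁶ W m⁻².
From T_eq⁴ = S(1−A)/(4σ): 1−A = 4σT_eq⁴/S.
1−A = 4 × 5.67×10⁻⁸ × (1970)⁴ / 5.43×10⁶ = 0.629.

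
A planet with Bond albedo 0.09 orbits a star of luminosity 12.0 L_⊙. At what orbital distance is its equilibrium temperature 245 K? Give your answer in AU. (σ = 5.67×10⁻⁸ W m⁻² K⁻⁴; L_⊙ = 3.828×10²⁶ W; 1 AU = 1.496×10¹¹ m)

d ≈ 4.26 AU

L = 12.0 × 3.828×10²⁶ = 4.59×10²⁷ W.
From T_eq⁴ = L(1−A)/(16πσd²): d = √[L(1−A)/(16πσT_eq⁴)].
d = √[4.59×10²⁷ × 0.91 / (16π × 5.67×10⁻⁸ × (245)⁴)] = 6.38×10¹¹ m = 4.26 AU.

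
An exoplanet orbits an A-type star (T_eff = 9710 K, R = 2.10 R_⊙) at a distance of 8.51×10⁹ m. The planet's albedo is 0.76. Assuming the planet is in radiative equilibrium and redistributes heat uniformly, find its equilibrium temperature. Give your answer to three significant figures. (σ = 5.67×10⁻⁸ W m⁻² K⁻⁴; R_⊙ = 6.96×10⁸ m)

R_⋆ = 2.10 × 6.96×10⁸ = 1.46×10⁹ m.
L = 4πR_⋆²σT_⋆⁴ = 4π(1.46×10⁹)² × 5.67×10⁻⁸ × (9710)⁴ = 1.35×10²⁸ W.
S = L/(4πd²) = 1.49×10⁷ W m⁻².
Energy balance: absorbed = emitted ⇒ πR²·S(1−A) = 4πR²·σT_eq⁴, so T_eq⁴ = S(1−A)/(4σ).
T_eq = [1.49×10⁷ × 0.24 / (4 × 5.67×10⁻⁸)]^(1/4) = (1.57×10¹³)^(1/4) = 1990 K.

T_eq ≈ 1990 K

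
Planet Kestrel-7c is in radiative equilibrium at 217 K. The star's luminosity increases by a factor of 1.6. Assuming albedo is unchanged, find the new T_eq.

T_eq ≈ 244 K

T_eq ∝ L^(1/4) · d^(−1/2).
T′ = 217 × 1.6^(1/4) = 244 K.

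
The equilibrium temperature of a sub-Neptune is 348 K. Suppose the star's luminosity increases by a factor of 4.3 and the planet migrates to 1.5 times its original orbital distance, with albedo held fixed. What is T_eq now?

T_eq ≈ 409 K

T_eq ∝ L^(1/4) · d^(−1/2).
T′ = 348 × 4.3^(1/4) / 1.5^(1/2) = 409 K.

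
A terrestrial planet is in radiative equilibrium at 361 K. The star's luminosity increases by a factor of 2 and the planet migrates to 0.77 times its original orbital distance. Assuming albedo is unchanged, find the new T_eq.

T_eq ∝ L^(1/4) · d^(−1/2).
T′ = 361 × 2^(1/4) / 0.77^(1/2) = 489 K.

T_eq ≈ 489 K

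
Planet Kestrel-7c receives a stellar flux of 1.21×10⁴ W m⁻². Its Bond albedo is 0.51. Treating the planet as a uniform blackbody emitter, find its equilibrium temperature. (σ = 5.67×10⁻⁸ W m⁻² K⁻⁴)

Energy balance: absorbed = emitted ⇒ πR²·S(1−A) = 4πR²·σT_eq⁴, so T_eq⁴ = S(1−A)/(4σ).
T_eq = [1.21×10⁴ × 0.49 / (4 × 5.67×10⁻⁸)]^(1/4) = (2.61×10¹⁰)^(1/4) = 402 K.

T_eq ≈ 402 K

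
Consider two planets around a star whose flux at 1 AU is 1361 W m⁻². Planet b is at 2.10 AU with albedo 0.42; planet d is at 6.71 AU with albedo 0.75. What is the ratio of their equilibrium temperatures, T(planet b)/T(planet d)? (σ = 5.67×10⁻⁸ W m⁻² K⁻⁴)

T_eq = [S₀(1−A)/(4σd²)]^(1/4), so T ∝ (1−A)^(1/4) / √d.
T₁ = [1361×0.58/(4×5.67×10⁻⁸×2.10²)]^(1/4) = 167.61 K.
T₂ = [1361×0.25/(4×5.67×10⁻⁸×6.71²)]^(1/4) = 75.98 K.

T₁/T₂ ≈ 2.206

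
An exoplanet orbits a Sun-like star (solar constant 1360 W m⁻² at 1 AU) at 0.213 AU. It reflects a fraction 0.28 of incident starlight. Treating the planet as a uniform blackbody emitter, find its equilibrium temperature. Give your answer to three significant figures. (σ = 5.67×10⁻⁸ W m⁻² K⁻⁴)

Flux at 0.213 AU: S = 1360/0.213² = 3.00×10⁴ W m⁻².
Energy balance: absorbed = emitted ⇒ πR²·S(1−A) = 4πR²·σT_eq⁴, so T_eq⁴ = S(1−A)/(4σ).
T_eq = [3.00×10⁴ × 0.72 / (4 × 5.67×10⁻⁸)]^(1/4) = (9.52×10¹⁰)^(1/4) = 555 K.

T_eq ≈ 555 K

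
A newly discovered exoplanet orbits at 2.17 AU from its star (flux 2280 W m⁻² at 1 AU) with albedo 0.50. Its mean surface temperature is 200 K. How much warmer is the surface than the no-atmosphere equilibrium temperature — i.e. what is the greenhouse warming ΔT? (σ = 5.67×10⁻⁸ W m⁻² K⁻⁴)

ΔT ≈ 19.2 K

S = 2280/2.17² = 484.2 W m⁻².
T_eq = [S(1−A)/(4σ)]^(1/4) = [484.2×0.50/(4×5.67×10⁻⁸)]^(1/4) = 180.8 K.
ΔT = T_surf − T_eq = 200 − 180.8.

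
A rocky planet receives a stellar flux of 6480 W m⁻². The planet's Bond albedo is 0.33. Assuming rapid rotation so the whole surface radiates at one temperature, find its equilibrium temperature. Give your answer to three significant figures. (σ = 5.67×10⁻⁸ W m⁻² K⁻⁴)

T_eq ≈ 372 K

Energy balance: absorbed = emitted ⇒ πR²·S(1−A) = 4πR²·σT_eq⁴, so T_eq⁴ = S(1−A)/(4σ).
T_eq = [6480 × 0.67 / (4 × 5.67×10⁻⁸)]^(1/4) = (1.91×10¹⁰)^(1/4) = 372 K.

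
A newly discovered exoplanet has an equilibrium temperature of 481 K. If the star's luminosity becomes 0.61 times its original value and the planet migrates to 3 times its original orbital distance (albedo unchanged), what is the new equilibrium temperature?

T_eq ∝ L^(1/4) · d^(−1/2).
T′ = 481 × 0.61^(1/4) / 3^(1/2) = 245 K.

T_eq ≈ 245 K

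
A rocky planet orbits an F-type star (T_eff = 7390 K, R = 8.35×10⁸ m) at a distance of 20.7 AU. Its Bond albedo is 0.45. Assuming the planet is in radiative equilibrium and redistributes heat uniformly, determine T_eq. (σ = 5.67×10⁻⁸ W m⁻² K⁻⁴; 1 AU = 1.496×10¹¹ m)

d = 20.7 AU = 3.10×10¹² m.
L = 4πR_⋆²σT_⋆⁴ = 4π(8.35×10⁸)² × 5.67×10⁻⁸ × (7390)⁴ = 1.48×10²⁷ W.
S = L/(4πd²) = 12.3 W m⁻².
Energy balance: absorbed = emitted ⇒ πR²·S(1−A) = 4πR²·σT_eq⁴, so T_eq⁴ = S(1−A)/(4σ).
T_eq = [12.3 × 0.55 / (4 × 5.67×10⁻⁸)]^(1/4) = (2.98×10⁷)^(1/4) = 73.9 K.

T_eq ≈ 73.9 K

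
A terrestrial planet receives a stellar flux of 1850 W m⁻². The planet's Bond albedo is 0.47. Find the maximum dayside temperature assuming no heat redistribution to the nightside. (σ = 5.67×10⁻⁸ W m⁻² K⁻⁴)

With no redistribution each surface element balances locally: S(1−A) = σT⁴.
T = [1850 × 0.53 / 5.67×10⁻⁸]^(1/4) = (1.73×10¹⁰)^(1/4) = 363 K.

T_ss ≈ 363 K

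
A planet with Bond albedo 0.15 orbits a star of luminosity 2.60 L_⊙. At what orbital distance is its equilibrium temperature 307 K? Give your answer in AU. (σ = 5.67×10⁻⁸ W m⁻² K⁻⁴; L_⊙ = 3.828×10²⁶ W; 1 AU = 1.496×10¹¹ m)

d ≈ 1.22 AU

L = 2.60 × 3.828×10²⁶ = 9.95×10²⁶ W.
From T_eq⁴ = L(1−A)/(16πσd²): d = √[L(1−A)/(16πσT_eq⁴)].
d = √[9.95×10²⁶ × 0.85 / (16π × 5.67×10⁻⁸ × (307)⁴)] = 1.83×10¹¹ m = 1.22 AU.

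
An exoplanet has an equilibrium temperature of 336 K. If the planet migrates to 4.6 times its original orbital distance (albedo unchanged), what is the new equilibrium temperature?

T_eq ≈ 157 K

T_eq ∝ L^(1/4) · d^(−1/2).
T′ = 336 / 4.6^(1/2) = 157 K.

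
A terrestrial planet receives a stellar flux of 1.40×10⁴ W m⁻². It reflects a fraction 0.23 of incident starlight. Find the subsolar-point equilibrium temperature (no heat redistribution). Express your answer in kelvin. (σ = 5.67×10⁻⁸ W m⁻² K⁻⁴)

T_ss ≈ 660 K

At the subsolar point the surface absorbs S(1−A) and emits σT⁴ per unit area — no factor of 4, since only the local patch is in balance.
T = [1.40×10⁴ × 0.77 / 5.67×10⁻⁸]^(1/4) = (1.90×10¹¹)^(1/4) = 660 K.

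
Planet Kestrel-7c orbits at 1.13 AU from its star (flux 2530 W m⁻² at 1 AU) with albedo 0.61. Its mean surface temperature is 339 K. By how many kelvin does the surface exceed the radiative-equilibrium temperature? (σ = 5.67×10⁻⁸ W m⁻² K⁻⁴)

ΔT ≈ 97.4 K

S = 2530/1.13² = 1981 W m⁻².
T_eq = [S(1−A)/(4σ)]^(1/4) = [1981×0.39/(4×5.67×10⁻⁸)]^(1/4) = 241.6 K.
ΔT = T_surf − T_eq = 339 − 241.6.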